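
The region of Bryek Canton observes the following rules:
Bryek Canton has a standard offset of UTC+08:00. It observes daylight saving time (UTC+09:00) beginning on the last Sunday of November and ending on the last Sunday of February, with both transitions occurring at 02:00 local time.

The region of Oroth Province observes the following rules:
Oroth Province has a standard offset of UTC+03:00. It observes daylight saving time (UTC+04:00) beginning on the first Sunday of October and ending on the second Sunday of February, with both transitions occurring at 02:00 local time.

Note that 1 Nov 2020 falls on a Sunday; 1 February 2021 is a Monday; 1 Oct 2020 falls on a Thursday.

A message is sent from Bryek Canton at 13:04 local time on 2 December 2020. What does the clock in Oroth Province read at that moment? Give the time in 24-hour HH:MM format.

08:04

1 November 2020 is a Sunday, so Sundays fall on 1, 8, 15, 22, 29; the last is November 29.
1 February 2021 is a Monday, so Sundays fall on 7, 14, 21, 28; the last is February 28.
2 December 2020 lies within the daylight-saving period (29 November 2020 – 28 February 2021), so Bryek Canton is on daylight time, UTC+09:00.
13:04 Bryek Canton − 9h = 04:04 UTC.
1 October 2020 is a Thursday, so the first Sunday is October 4.
1 February 2021 is a Monday, so the first Sunday is February 7 and the second is February 14.
At the standard offset (UTC+03:00), 04:04 UTC + 3h = 07:04 Oroth Province standard time.
The standard-time date in Oroth Province, 2 December 2020, lies within the daylight-saving period (4 October 2020 – 14 February 2021), so Oroth Province is on daylight time, UTC+04:00.
04:04 UTC + 4h = 08:04 Oroth Province.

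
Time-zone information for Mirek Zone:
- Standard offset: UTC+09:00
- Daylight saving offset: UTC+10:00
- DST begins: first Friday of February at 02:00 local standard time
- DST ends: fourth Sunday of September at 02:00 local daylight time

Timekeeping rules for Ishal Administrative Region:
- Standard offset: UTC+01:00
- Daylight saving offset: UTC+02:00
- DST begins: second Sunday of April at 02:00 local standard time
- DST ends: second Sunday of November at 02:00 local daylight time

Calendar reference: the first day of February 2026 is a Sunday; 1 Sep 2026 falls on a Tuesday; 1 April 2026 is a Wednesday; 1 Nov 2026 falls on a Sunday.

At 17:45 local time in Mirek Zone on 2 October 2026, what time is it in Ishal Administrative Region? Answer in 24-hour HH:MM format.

1 February 2026 is a Sunday, so the first Friday is February 6.
1 September 2026 is a Tuesday, so the first Sunday is September 6 and the fourth is September 27.
2 October 2026 is outside the daylight-saving period (6 February – 27 September), so Mirek Zone is on standard time, UTC+09:00.
17:45 Mirek Zone − 9h = 08:45 UTC.
1 April 2026 is a Wednesday, so the first Sunday is April 5 and the second is April 12.
1 November 2026 is a Sunday, so the first Sunday is November 1 and the second is November 8.
At the standard offset (UTC+01:00), 08:45 UTC + 1h = 09:45 Ishal Administrative Region standard time.
The standard-time date in Ishal Administrative Region, 2 October 2026, falls between 12 April and 8 November, so daylight saving is in effect and Ishal Administrative Region is at UTC+02:00.
08:45 UTC + 2h = 10:45 Ishal Administrative Region.

10:45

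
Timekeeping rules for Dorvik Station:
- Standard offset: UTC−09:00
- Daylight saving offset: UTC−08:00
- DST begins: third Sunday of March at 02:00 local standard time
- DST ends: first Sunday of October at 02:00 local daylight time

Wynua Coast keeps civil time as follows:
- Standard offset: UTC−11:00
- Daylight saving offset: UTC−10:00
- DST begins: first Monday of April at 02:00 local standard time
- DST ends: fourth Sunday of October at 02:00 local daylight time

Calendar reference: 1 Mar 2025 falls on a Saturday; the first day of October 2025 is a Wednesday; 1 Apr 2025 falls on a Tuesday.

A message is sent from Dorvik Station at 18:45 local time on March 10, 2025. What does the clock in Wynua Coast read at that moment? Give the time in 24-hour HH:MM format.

16:45

1 March 2025 is a Saturday, so the first Sunday is March 2 and the third is March 16.
1 October 2025 is a Wednesday, so the first Sunday is October 5.
Daylight saving runs 16 March – 5 October; March 10, 2025 is outside that window, so Dorvik Station is on standard time at UTC−09:00.
18:45 Dorvik Station + 9h = 03:45 UTC (rolling into the next day, 11 March 2025).
1 April 2025 is a Tuesday, so the first Monday is April 7.
1 October 2025 is a Wednesday, so the first Sunday is October 5 and the fourth is October 26.
At the standard offset (UTC−11:00), 03:45 UTC − 11h = 16:45 Wynua Coast standard time (rolling into the previous day, 10 March 2025).
The standard-time date in Wynua Coast, March 10, 2025, is outside the daylight-saving period (7 April – 26 October), so Wynua Coast is on standard time, UTC−11:00.
03:45 UTC − 11h = 16:45 Wynua Coast (rolling into the previous day, 10 March 2025).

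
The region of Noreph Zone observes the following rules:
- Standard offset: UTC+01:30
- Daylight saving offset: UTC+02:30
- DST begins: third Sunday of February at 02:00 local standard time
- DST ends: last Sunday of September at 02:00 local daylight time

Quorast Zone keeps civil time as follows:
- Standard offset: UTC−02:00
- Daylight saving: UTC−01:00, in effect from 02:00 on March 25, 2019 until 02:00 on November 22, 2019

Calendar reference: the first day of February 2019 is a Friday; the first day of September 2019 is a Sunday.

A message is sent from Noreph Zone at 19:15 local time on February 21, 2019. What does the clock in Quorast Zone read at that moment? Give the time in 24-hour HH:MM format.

1 February 2019 is a Friday, so the first Sunday is February 3 and the third is February 17.
1 September 2019 is a Sunday, so Sundays fall on 1, 8, 15, 22, 29; the last is September 29.
February 21, 2019 lies within the daylight-saving period (17 February – 29 September), so Noreph Zone is on daylight time, UTC+02:30.
19:15 Noreph Zone − 2h30m = 16:45 UTC.
At the standard offset (UTC−02:00), 16:45 UTC − 2h = 14:45 Quorast Zone standard time.
The standard-time date in Quorast Zone, February 21, 2019, is outside the daylight-saving period (25 March – 22 November), so Quorast Zone is on standard time, UTC−02:00.
16:45 UTC − 2h = 14:45 Quorast Zone.

14:45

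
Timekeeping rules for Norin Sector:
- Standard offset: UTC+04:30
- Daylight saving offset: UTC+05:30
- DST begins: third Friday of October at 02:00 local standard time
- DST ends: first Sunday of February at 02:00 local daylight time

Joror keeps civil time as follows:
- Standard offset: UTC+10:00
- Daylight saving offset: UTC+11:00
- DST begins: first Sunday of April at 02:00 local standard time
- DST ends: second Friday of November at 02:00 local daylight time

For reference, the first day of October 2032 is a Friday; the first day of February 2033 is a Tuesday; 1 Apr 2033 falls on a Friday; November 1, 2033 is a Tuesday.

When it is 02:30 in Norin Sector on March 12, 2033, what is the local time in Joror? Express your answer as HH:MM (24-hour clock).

08:00

1 October 2032 is a Friday, so the first Friday is October 1 and the third is October 15.
1 February 2033 is a Tuesday, so the first Sunday is February 6.
March 12, 2033 does not fall between 15 October 2032 and 6 February 2033, so daylight saving is not in effect and Norin Sector is at UTC+04:30.
02:30 Norin Sector − 4h30m = 22:00 UTC (rolling into the previous day, 11 March 2033).
1 April 2033 is a Friday, so the first Sunday is April 3.
1 November 2033 is a Tuesday, so the first Friday is November 4 and the second is November 11.
At the standard offset (UTC+10:00), 22:00 UTC + 10h = 08:00 Joror standard time (rolling into the next day, 12 March 2033).
Daylight saving runs 3 April – 11 November; the standard-time date in Joror, March 12, 2033, is outside that window, so Joror is on standard time at UTC+10:00.
22:00 UTC + 10h = 08:00 Joror (rolling into the next day, 12 March 2033).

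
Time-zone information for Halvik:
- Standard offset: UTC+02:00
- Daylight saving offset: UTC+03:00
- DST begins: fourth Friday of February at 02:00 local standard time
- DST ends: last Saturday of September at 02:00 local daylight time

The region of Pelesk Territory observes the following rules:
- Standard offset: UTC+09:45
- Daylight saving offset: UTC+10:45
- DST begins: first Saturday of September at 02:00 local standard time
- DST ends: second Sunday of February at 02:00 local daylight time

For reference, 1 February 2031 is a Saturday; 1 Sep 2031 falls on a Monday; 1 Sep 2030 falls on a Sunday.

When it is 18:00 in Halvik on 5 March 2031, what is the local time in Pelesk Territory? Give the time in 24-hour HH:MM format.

00:45

1 February 2031 is a Saturday, so the first Friday is February 7 and the fourth is February 28.
1 September 2031 is a Monday, so Saturdays fall on 6, 13, 20, 27; the last is September 27.
Daylight saving runs 28 February – 27 September; 5 March 2031 is inside that window, so Halvik is at UTC+03:00.
18:00 Halvik − 3h = 15:00 UTC.
1 September 2030 is a Sunday, so the first Saturday is September 7.
1 February 2031 is a Saturday, so the first Sunday is February 2 and the second is February 9.
At the standard offset (UTC+09:45), 15:00 UTC + 9h45m = 00:45 Pelesk Territory standard time (rolling into the next day, 6 March 2031).
The standard-time date in Pelesk Territory, 6 March 2031, does not fall between 7 September 2030 and 9 February 2031, so daylight saving is not in effect and Pelesk Territory is at UTC+09:45.
15:00 UTC + 9h45m = 00:45 Pelesk Territory (rolling into the next day, 6 March 2031).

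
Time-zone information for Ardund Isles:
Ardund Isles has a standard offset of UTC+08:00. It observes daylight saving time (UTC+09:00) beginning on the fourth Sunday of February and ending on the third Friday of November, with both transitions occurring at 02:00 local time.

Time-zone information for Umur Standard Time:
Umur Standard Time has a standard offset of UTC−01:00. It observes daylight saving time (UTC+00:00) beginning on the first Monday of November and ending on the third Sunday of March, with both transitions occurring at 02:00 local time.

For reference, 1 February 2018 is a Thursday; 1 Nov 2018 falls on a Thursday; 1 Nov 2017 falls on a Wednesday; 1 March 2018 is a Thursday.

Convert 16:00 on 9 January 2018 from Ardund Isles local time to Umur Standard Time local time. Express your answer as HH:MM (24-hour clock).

1 February 2018 is a Thursday, so the first Sunday is February 4 and the fourth is February 25.
1 November 2018 is a Thursday, so the first Friday is November 2 and the third is November 16.
9 January 2018 does not fall between 25 February and 16 November, so daylight saving is not in effect and Ardund Isles is at UTC+08:00.
16:00 Ardund Isles − 8h = 08:00 UTC.
1 November 2017 is a Wednesday, so the first Monday is November 6.
1 March 2018 is a Thursday, so the first Sunday is March 4 and the third is March 18.
At the standard offset (UTC−01:00), 08:00 UTC − 1h = 07:00 Umur Standard Time standard time.
The standard-time date in Umur Standard Time, 9 January 2018, falls between 6 November 2017 and 18 March 2018, so daylight saving is in effect and Umur Standard Time is at UTC+00:00.
08:00 UTC + 0h = 08:00 Umur Standard Time.

08:00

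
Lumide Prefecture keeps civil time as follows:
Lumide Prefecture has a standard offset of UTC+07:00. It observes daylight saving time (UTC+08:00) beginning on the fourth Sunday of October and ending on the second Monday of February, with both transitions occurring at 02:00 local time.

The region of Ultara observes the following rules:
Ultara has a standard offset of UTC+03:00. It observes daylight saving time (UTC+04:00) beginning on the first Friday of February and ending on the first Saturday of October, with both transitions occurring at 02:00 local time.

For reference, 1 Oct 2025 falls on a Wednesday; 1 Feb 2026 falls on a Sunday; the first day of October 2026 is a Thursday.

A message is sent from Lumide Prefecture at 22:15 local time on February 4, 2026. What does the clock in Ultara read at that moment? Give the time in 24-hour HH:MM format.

1 October 2025 is a Wednesday, so the first Sunday is October 5 and the fourth is October 26.
1 February 2026 is a Sunday, so the first Monday is February 2 and the second is February 9.
February 4, 2026 lies within the daylight-saving period (26 October 2025 – 9 February 2026), so Lumide Prefecture is on daylight time, UTC+08:00.
22:15 Lumide Prefecture − 8h = 14:15 UTC.
1 February 2026 is a Sunday, so the first Friday is February 6.
1 October 2026 is a Thursday, so the first Saturday is October 3.
At the standard offset (UTC+03:00), 14:15 UTC + 3h = 17:15 Ultara standard time.
The standard-time date in Ultara, February 4, 2026, does not fall between 6 February and 3 October, so daylight saving is not in effect and Ultara is at UTC+03:00.
14:15 UTC + 3h = 17:15 Ultara.

17:15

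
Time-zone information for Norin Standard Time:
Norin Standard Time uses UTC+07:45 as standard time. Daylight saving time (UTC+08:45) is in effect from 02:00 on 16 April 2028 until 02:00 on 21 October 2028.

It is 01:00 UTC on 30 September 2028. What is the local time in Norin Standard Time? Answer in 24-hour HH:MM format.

At the standard offset (UTC+07:45), 01:00 UTC + 7h45m = 08:45 Norin Standard Time standard time.
The standard-time date in Norin Standard Time, 30 September 2028, lies within the daylight-saving period (16 April – 21 October), so Norin Standard Time is on daylight time, UTC+08:45.
01:00 UTC + 8h45m = 09:45 local.

09:45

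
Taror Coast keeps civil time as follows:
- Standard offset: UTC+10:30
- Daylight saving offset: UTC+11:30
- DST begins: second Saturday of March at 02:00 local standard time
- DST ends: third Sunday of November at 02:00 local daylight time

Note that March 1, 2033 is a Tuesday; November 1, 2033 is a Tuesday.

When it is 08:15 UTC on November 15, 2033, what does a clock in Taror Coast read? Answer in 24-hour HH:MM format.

1 March 2033 is a Tuesday, so the first Saturday is March 5 and the second is March 12.
1 November 2033 is a Tuesday, so the first Sunday is November 6 and the third is November 20.
At the standard offset (UTC+10:30), 08:15 UTC + 10h30m = 18:45 Taror Coast standard time.
Daylight saving runs 12 March – 20 November; the standard-time date in Taror Coast, November 15, 2033, is inside that window, so Taror Coast is at UTC+11:30.
08:15 UTC + 11h30m = 19:45 local.

19:45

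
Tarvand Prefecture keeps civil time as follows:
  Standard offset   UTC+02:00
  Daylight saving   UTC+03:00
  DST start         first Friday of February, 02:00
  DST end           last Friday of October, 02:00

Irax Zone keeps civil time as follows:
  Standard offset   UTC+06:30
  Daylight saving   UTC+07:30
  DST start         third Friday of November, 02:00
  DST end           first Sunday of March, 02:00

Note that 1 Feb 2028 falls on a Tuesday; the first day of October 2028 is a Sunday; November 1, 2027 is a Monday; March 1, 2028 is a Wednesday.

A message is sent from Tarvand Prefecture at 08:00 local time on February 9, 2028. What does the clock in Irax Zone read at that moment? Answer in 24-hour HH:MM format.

12:30

1 February 2028 is a Tuesday, so the first Friday is February 4.
1 October 2028 is a Sunday, so Fridays fall on 6, 13, 20, 27; the last is October 27.
February 9, 2028 falls between 4 February and 27 October, so daylight saving is in effect and Tarvand Prefecture is at UTC+03:00.
08:00 Tarvand Prefecture − 3h = 05:00 UTC.
1 November 2027 is a Monday, so the first Friday is November 5 and the third is November 19.
1 March 2028 is a Wednesday, so the first Sunday is March 5.
At the standard offset (UTC+06:30), 05:00 UTC + 6h30m = 11:30 Irax Zone standard time.
Daylight saving runs 19 November 2027 – 5 March 2028; the standard-time date in Irax Zone, February 9, 2028, is inside that window, so Irax Zone is at UTC+07:30.
05:00 UTC + 7h30m = 12:30 Irax Zone.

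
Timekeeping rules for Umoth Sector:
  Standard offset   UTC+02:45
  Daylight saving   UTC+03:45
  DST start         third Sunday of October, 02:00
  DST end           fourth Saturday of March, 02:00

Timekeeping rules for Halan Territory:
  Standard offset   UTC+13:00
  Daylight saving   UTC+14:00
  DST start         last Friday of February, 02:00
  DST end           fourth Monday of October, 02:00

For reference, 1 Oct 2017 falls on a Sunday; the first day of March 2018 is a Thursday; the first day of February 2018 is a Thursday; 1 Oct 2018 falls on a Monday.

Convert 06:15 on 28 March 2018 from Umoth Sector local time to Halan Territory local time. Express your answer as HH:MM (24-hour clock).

1 October 2017 is a Sunday, so the first Sunday is October 1 and the third is October 15.
1 March 2018 is a Thursday, so the first Saturday is March 3 and the fourth is March 24.
28 March 2018 is outside the daylight-saving period (15 October 2017 – 24 March 2018), so Umoth Sector is on standard time, UTC+02:45.
06:15 Umoth Sector − 2h45m = 03:30 UTC.
1 February 2018 is a Thursday, so Fridays fall on 2, 9, 16, 23; the last is February 23.
1 October 2018 is a Monday, so the first Monday is October 1 and the fourth is October 22.
At the standard offset (UTC+13:00), 03:30 UTC + 13h = 16:30 Halan Territory standard time.
Daylight saving runs 23 February – 22 October; the standard-time date in Halan Territory, 28 March 2018, is inside that window, so Halan Territory is at UTC+14:00.
03:30 UTC + 14h = 17:30 Halan Territory.

17:30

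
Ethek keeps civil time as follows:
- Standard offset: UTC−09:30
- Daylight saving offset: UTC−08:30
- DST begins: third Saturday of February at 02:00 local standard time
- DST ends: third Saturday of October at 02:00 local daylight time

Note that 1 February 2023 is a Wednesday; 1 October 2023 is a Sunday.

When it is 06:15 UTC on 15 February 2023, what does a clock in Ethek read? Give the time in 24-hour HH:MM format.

1 February 2023 is a Wednesday, so the first Saturday is February 4 and the third is February 18.
1 October 2023 is a Sunday, so the first Saturday is October 7 and the third is October 21.
At the standard offset (UTC−09:30), 06:15 UTC − 9h30m = 20:45 Ethek standard time (rolling into the previous day, 14 February 2023).
Daylight saving runs 18 February – 21 October; the standard-time date in Ethek, 14 February 2023, is outside that window, so Ethek is on standard time at UTC−09:30.
06:15 UTC − 9h30m = 20:45 local (rolling into the previous day, 14 February 2023).

20:45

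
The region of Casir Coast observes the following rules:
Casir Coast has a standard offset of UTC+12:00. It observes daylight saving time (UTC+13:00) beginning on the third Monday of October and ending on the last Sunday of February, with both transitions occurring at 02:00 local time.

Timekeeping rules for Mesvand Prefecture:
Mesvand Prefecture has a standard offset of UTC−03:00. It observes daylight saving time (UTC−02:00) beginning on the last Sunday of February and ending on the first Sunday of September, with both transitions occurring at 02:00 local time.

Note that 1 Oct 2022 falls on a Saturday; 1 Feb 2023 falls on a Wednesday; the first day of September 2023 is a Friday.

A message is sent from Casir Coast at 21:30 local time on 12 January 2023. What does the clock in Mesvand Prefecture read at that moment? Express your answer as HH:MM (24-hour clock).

05:30

1 October 2022 is a Saturday, so the first Monday is October 3 and the third is October 17.
1 February 2023 is a Wednesday, so Sundays fall on 5, 12, 19, 26; the last is February 26.
Daylight saving runs 17 October 2022 – 26 February 2023; 12 January 2023 is inside that window, so Casir Coast is at UTC+13:00.
21:30 Casir Coast − 13h = 08:30 UTC.
1 February 2023 is a Wednesday, so Sundays fall on 5, 12, 19, 26; the last is February 26.
1 September 2023 is a Friday, so the first Sunday is September 3.
At the standard offset (UTC−03:00), 08:30 UTC − 3h = 05:30 Mesvand Prefecture standard time.
Daylight saving runs 26 February – 3 September; the standard-time date in Mesvand Prefecture, 12 January 2023, is outside that window, so Mesvand Prefecture is on standard time at UTC−03:00.
08:30 UTC − 3h = 05:30 Mesvand Prefecture.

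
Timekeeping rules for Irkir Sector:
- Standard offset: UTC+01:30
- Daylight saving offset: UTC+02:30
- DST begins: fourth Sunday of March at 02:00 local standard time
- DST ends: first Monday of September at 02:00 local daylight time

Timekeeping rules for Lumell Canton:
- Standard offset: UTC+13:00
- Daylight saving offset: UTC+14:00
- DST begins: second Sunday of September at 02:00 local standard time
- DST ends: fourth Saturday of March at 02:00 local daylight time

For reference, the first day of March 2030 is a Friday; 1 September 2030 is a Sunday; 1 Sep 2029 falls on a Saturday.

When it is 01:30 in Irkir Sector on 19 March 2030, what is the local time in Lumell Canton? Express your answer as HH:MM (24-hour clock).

14:00

1 March 2030 is a Friday, so the first Sunday is March 3 and the fourth is March 24.
1 September 2030 is a Sunday, so the first Monday is September 2.
Daylight saving runs 24 March – 2 September; 19 March 2030 is outside that window, so Irkir Sector is on standard time at UTC+01:30.
01:30 Irkir Sector − 1h30m = 00:00 UTC.
1 September 2029 is a Saturday, so the first Sunday is September 2 and the second is September 9.
1 March 2030 is a Friday, so the first Saturday is March 2 and the fourth is March 23.
At the standard offset (UTC+13:00), 00:00 UTC + 13h = 13:00 Lumell Canton standard time.
The standard-time date in Lumell Canton, 19 March 2030, lies within the daylight-saving period (9 September 2029 – 23 March 2030), so Lumell Canton is on daylight time, UTC+14:00.
00:00 UTC + 14h = 14:00 Lumell Canton.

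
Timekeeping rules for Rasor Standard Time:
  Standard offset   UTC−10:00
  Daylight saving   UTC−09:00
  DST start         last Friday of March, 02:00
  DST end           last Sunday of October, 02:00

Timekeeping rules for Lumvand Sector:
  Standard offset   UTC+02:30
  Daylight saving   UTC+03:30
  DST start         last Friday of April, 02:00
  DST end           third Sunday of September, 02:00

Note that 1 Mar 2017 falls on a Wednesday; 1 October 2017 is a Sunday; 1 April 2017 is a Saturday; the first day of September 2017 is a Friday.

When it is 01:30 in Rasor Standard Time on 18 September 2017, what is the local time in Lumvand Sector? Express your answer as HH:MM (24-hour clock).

13:00

1 March 2017 is a Wednesday, so Fridays fall on 3, 10, 17, 24, 31; the last is March 31.
1 October 2017 is a Sunday, so Sundays fall on 1, 8, 15, 22, 29; the last is October 29.
18 September 2017 falls between 31 March and 29 October, so daylight saving is in effect and Rasor Standard Time is at UTC−09:00.
01:30 Rasor Standard Time + 9h = 10:30 UTC.
1 April 2017 is a Saturday, so Fridays fall on 7, 14, 21, 28; the last is April 28.
1 September 2017 is a Friday, so the first Sunday is September 3 and the third is September 17.
At the standard offset (UTC+02:30), 10:30 UTC + 2h30m = 13:00 Lumvand Sector standard time.
The standard-time date in Lumvand Sector, 18 September 2017, does not fall between 28 April and 17 September, so daylight saving is not in effect and Lumvand Sector is at UTC+02:30.
10:30 UTC + 2h30m = 13:00 Lumvand Sector.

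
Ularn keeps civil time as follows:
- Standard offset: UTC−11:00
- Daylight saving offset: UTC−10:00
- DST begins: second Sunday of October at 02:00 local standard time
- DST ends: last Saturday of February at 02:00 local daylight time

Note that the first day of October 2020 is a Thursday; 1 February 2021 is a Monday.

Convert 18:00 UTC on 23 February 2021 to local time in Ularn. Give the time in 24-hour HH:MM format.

1 October 2020 is a Thursday, so the first Sunday is October 4 and the second is October 11.
1 February 2021 is a Monday, so Saturdays fall on 6, 13, 20, 27; the last is February 27.
At the standard offset (UTC−11:00), 18:00 UTC − 11h = 07:00 Ularn standard time.
Daylight saving runs 11 October 2020 – 27 February 2021; the standard-time date in Ularn, 23 February 2021, is inside that window, so Ularn is at UTC−10:00.
18:00 UTC − 10h = 08:00 local.

08:00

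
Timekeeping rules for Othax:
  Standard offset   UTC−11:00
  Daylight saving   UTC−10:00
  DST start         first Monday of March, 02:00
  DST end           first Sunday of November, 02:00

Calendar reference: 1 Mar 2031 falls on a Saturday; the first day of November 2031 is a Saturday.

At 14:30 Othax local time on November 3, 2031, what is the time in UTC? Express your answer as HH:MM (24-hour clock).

01:30

1 March 2031 is a Saturday, so the first Monday is March 3.
1 November 2031 is a Saturday, so the first Sunday is November 2.
November 3, 2031 is outside the daylight-saving period (3 March – 2 November), so Othax is on standard time, UTC−11:00.
14:30 local + 11h = 01:30 UTC (rolling into the next day, 4 November 2031).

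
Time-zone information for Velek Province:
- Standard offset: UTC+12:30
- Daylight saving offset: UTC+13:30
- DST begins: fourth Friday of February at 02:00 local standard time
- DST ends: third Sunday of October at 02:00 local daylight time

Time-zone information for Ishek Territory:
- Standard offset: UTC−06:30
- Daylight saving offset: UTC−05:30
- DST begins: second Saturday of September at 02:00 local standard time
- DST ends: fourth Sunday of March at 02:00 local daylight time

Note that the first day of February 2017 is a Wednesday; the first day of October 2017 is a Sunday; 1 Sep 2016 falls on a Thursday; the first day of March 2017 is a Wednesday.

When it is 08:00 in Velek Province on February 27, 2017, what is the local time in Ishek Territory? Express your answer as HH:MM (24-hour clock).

1 February 2017 is a Wednesday, so the first Friday is February 3 and the fourth is February 24.
1 October 2017 is a Sunday, so the first Sunday is October 1 and the third is October 15.
February 27, 2017 falls between 24 February and 15 October, so daylight saving is in effect and Velek Province is at UTC+13:30.
08:00 Velek Province − 13h30m = 18:30 UTC (rolling into the previous day, 26 February 2017).
1 September 2016 is a Thursday, so the first Saturday is September 3 and the second is September 10.
1 March 2017 is a Wednesday, so the first Sunday is March 5 and the fourth is March 26.
At the standard offset (UTC−06:30), 18:30 UTC − 6h30m = 12:00 Ishek Territory standard time.
Daylight saving runs 10 September 2016 – 26 March 2017; the standard-time date in Ishek Territory, February 26, 2017, is inside that window, so Ishek Territory is at UTC−05:30.
18:30 UTC − 5h30m = 13:00 Ishek Territory.

13:00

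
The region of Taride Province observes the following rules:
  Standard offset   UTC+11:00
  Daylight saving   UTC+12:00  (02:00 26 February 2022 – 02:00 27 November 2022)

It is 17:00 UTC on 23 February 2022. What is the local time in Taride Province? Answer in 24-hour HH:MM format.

04:00

At the standard offset (UTC+11:00), 17:00 UTC + 11h = 04:00 Taride Province standard time (rolling into the next day, 24 February 2022).
Daylight saving runs 26 February – 27 November; the standard-time date in Taride Province, 24 February 2022, is outside that window, so Taride Province is on standard time at UTC+11:00.
17:00 UTC + 11h = 04:00 local (rolling into the next day, 24 February 2022).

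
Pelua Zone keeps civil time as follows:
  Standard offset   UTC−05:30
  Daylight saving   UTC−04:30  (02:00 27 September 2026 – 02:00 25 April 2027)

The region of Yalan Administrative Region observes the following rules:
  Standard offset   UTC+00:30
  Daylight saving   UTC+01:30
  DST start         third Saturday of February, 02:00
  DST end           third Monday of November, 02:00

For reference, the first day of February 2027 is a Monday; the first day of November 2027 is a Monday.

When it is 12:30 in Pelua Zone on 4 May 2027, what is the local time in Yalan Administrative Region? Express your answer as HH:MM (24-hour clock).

Daylight saving runs 27 September 2026 – 25 April 2027; 4 May 2027 is outside that window, so Pelua Zone is on standard time at UTC−05:30.
12:30 Pelua Zone + 5h30m = 18:00 UTC.
1 February 2027 is a Monday, so the first Saturday is February 6 and the third is February 20.
1 November 2027 is a Monday, so the first Monday is November 1 and the third is November 15.
At the standard offset (UTC+00:30), 18:00 UTC + 0h30m = 18:30 Yalan Administrative Region standard time.
The standard-time date in Yalan Administrative Region, 4 May 2027, lies within the daylight-saving period (20 February – 15 November), so Yalan Administrative Region is on daylight time, UTC+01:30.
18:00 UTC + 1h30m = 19:30 Yalan Administrative Region.

19:30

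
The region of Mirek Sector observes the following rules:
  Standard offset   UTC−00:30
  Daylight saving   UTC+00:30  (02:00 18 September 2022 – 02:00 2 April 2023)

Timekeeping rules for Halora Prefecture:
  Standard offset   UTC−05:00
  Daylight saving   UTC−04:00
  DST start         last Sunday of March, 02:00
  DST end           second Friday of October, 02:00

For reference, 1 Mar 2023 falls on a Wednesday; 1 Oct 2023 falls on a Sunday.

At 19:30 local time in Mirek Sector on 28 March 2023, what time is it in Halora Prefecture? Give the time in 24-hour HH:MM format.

28 March 2023 falls between 18 September 2022 and 2 April 2023, so daylight saving is in effect and Mirek Sector is at UTC+00:30.
19:30 Mirek Sector − 0h30m = 19:00 UTC.
1 March 2023 is a Wednesday, so Sundays fall on 5, 12, 19, 26; the last is March 26.
1 October 2023 is a Sunday, so the first Friday is October 6 and the second is October 13.
At the standard offset (UTC−05:00), 19:00 UTC − 5h = 14:00 Halora Prefecture standard time.
The standard-time date in Halora Prefecture, 28 March 2023, lies within the daylight-saving period (26 March – 13 October), so Halora Prefecture is on daylight time, UTC−04:00.
19:00 UTC − 4h = 15:00 Halora Prefecture.

15:00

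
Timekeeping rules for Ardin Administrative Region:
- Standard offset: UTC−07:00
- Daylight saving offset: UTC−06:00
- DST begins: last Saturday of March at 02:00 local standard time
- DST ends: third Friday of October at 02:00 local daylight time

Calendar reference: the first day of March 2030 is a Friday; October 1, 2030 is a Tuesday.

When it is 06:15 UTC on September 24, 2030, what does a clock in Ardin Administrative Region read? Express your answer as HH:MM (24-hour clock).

00:15

1 March 2030 is a Friday, so Saturdays fall on 2, 9, 16, 23, 30; the last is March 30.
1 October 2030 is a Tuesday, so the first Friday is October 4 and the third is October 18.
At the standard offset (UTC−07:00), 06:15 UTC − 7h = 23:15 Ardin Administrative Region standard time (rolling into the previous day, 23 September 2030).
The standard-time date in Ardin Administrative Region, September 23, 2030, falls between 30 March and 18 October, so daylight saving is in effect and Ardin Administrative Region is at UTC−06:00.
06:15 UTC − 6h = 00:15 local.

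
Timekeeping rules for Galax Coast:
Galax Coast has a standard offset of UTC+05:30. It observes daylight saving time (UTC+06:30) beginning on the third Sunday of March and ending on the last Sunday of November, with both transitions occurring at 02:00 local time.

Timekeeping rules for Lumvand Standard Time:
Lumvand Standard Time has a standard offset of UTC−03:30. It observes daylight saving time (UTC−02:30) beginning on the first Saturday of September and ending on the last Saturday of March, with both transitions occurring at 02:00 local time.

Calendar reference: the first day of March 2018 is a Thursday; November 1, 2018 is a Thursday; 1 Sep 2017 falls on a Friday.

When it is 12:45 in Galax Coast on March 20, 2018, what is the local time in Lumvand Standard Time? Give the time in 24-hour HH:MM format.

1 March 2018 is a Thursday, so the first Sunday is March 4 and the third is March 18.
1 November 2018 is a Thursday, so Sundays fall on 4, 11, 18, 25; the last is November 25.
March 20, 2018 falls between 18 March and 25 November, so daylight saving is in effect and Galax Coast is at UTC+06:30.
12:45 Galax Coast − 6h30m = 06:15 UTC.
1 September 2017 is a Friday, so the first Saturday is September 2.
1 March 2018 is a Thursday, so Saturdays fall on 3, 10, 17, 24, 31; the last is March 31.
At the standard offset (UTC−03:30), 06:15 UTC − 3h30m = 02:45 Lumvand Standard Time standard time.
The standard-time date in Lumvand Standard Time, March 20, 2018, lies within the daylight-saving period (2 September 2017 – 31 March 2018), so Lumvand Standard Time is on daylight time, UTC−02:30.
06:15 UTC − 2h30m = 03:45 Lumvand Standard Time.

03:45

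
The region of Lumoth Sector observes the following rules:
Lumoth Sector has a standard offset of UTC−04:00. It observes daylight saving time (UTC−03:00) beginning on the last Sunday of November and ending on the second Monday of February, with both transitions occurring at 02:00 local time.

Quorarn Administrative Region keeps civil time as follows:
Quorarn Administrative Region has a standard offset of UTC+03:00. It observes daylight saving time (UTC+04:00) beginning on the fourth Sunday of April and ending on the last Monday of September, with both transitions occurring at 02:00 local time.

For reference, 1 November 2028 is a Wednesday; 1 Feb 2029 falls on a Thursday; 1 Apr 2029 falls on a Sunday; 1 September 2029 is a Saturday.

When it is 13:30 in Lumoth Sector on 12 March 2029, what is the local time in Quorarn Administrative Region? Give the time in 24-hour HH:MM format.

1 November 2028 is a Wednesday, so Sundays fall on 5, 12, 19, 26; the last is November 26.
1 February 2029 is a Thursday, so the first Monday is February 5 and the second is February 12.
Daylight saving runs 26 November 2028 – 12 February 2029; 12 March 2029 is outside that window, so Lumoth Sector is on standard time at UTC−04:00.
13:30 Lumoth Sector + 4h = 17:30 UTC.
1 April 2029 is a Sunday, so the first Sunday is April 1 and the fourth is April 22.
1 September 2029 is a Saturday, so Mondays fall on 3, 10, 17, 24; the last is September 24.
At the standard offset (UTC+03:00), 17:30 UTC + 3h = 20:30 Quorarn Administrative Region standard time.
The standard-time date in Quorarn Administrative Region, 12 March 2029, does not fall between 22 April and 24 September, so daylight saving is not in effect and Quorarn Administrative Region is at UTC+03:00.
17:30 UTC + 3h = 20:30 Quorarn Administrative Region.

20:30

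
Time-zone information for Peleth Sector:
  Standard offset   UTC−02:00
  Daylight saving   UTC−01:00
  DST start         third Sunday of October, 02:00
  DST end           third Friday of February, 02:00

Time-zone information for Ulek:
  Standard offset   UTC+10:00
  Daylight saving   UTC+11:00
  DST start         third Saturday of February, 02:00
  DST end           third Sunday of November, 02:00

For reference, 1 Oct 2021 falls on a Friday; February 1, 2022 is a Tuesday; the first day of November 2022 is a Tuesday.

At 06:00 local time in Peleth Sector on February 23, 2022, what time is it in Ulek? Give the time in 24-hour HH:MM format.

1 October 2021 is a Friday, so the first Sunday is October 3 and the third is October 17.
1 February 2022 is a Tuesday, so the first Friday is February 4 and the third is February 18.
Daylight saving runs 17 October 2021 – 18 February 2022; February 23, 2022 is outside that window, so Peleth Sector is on standard time at UTC−02:00.
06:00 Peleth Sector + 2h = 08:00 UTC.
1 February 2022 is a Tuesday, so the first Saturday is February 5 and the third is February 19.
1 November 2022 is a Tuesday, so the first Sunday is November 6 and the third is November 20.
At the standard offset (UTC+10:00), 08:00 UTC + 10h = 18:00 Ulek standard time.
Daylight saving runs 19 February – 20 November; the standard-time date in Ulek, February 23, 2022, is inside that window, so Ulek is at UTC+11:00.
08:00 UTC + 11h = 19:00 Ulek.

19:00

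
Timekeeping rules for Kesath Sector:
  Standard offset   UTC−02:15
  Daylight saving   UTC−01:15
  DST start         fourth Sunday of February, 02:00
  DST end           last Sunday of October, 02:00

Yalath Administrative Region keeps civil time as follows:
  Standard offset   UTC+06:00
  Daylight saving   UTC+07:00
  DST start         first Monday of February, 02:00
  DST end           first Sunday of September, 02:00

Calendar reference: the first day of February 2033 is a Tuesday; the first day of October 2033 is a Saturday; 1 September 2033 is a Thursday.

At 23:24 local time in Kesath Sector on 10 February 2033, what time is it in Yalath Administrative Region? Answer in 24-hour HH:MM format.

1 February 2033 is a Tuesday, so the first Sunday is February 6 and the fourth is February 27.
1 October 2033 is a Saturday, so Sundays fall on 2, 9, 16, 23, 30; the last is October 30.
10 February 2033 does not fall between 27 February and 30 October, so daylight saving is not in effect and Kesath Sector is at UTC−02:15.
23:24 Kesath Sector + 2h15m = 01:39 UTC (rolling into the next day, 11 February 2033).
1 February 2033 is a Tuesday, so the first Monday is February 7.
1 September 2033 is a Thursday, so the first Sunday is September 4.
At the standard offset (UTC+06:00), 01:39 UTC + 6h = 07:39 Yalath Administrative Region standard time.
The standard-time date in Yalath Administrative Region, 11 February 2033, lies within the daylight-saving period (7 February – 4 September), so Yalath Administrative Region is on daylight time, UTC+07:00.
01:39 UTC + 7h = 08:39 Yalath Administrative Region.

08:39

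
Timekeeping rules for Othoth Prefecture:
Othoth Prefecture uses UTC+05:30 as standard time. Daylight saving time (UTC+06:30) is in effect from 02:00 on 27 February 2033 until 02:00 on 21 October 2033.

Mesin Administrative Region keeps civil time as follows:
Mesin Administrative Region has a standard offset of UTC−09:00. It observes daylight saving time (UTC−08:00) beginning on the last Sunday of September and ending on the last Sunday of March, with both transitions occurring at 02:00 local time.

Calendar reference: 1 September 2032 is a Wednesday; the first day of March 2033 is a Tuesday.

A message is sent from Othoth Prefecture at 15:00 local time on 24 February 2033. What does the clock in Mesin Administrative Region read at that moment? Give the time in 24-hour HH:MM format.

01:30

24 February 2033 is outside the daylight-saving period (27 February – 21 October), so Othoth Prefecture is on standard time, UTC+05:30.
15:00 Othoth Prefecture − 5h30m = 09:30 UTC.
1 September 2032 is a Wednesday, so Sundays fall on 5, 12, 19, 26; the last is September 26.
1 March 2033 is a Tuesday, so Sundays fall on 6, 13, 20, 27; the last is March 27.
At the standard offset (UTC−09:00), 09:30 UTC − 9h = 00:30 Mesin Administrative Region standard time.
The standard-time date in Mesin Administrative Region, 24 February 2033, falls between 26 September 2032 and 27 March 2033, so daylight saving is in effect and Mesin Administrative Region is at UTC−08:00.
09:30 UTC − 8h = 01:30 Mesin Administrative Region.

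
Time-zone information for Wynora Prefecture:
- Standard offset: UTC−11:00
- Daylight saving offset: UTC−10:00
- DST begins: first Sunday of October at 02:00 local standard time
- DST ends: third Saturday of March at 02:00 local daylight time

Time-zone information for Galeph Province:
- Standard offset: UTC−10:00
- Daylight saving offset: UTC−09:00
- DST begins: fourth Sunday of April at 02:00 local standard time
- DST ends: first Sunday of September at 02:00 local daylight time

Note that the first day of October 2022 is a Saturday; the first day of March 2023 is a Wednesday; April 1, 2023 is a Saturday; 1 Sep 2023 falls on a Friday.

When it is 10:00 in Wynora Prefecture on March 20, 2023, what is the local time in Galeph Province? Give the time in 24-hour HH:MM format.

11:00

1 October 2022 is a Saturday, so the first Sunday is October 2.
1 March 2023 is a Wednesday, so the first Saturday is March 4 and the third is March 18.
March 20, 2023 is outside the daylight-saving period (2 October 2022 – 18 March 2023), so Wynora Prefecture is on standard time, UTC−11:00.
10:00 Wynora Prefecture + 11h = 21:00 UTC.
1 April 2023 is a Saturday, so the first Sunday is April 2 and the fourth is April 23.
1 September 2023 is a Friday, so the first Sunday is September 3.
At the standard offset (UTC−10:00), 21:00 UTC − 10h = 11:00 Galeph Province standard time.
Daylight saving runs 23 April – 3 September; the standard-time date in Galeph Province, March 20, 2023, is outside that window, so Galeph Province is on standard time at UTC−10:00.
21:00 UTC − 10h = 11:00 Galeph Province.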